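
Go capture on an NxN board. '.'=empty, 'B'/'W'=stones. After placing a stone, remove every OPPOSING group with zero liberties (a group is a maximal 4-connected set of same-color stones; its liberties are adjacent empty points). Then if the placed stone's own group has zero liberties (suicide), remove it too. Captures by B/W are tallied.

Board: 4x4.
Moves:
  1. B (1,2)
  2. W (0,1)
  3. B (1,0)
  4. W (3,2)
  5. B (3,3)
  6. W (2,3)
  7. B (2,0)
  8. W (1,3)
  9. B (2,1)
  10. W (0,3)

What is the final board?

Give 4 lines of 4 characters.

Move 1: B@(1,2) -> caps B=0 W=0
Move 2: W@(0,1) -> caps B=0 W=0
Move 3: B@(1,0) -> caps B=0 W=0
Move 4: W@(3,2) -> caps B=0 W=0
Move 5: B@(3,3) -> caps B=0 W=0
Move 6: W@(2,3) -> caps B=0 W=1
Move 7: B@(2,0) -> caps B=0 W=1
Move 8: W@(1,3) -> caps B=0 W=1
Move 9: B@(2,1) -> caps B=0 W=1
Move 10: W@(0,3) -> caps B=0 W=1

Answer: .W.W
B.BW
BB.W
..W.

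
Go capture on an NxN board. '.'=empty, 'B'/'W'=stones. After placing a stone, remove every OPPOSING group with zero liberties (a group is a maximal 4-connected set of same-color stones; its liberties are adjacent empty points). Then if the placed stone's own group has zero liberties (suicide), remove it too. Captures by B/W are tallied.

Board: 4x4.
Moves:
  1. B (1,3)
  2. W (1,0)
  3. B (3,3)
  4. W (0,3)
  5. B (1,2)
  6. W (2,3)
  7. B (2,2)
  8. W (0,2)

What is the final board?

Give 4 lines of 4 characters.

Answer: ..WW
W.BB
..B.
...B

Derivation:
Move 1: B@(1,3) -> caps B=0 W=0
Move 2: W@(1,0) -> caps B=0 W=0
Move 3: B@(3,3) -> caps B=0 W=0
Move 4: W@(0,3) -> caps B=0 W=0
Move 5: B@(1,2) -> caps B=0 W=0
Move 6: W@(2,3) -> caps B=0 W=0
Move 7: B@(2,2) -> caps B=1 W=0
Move 8: W@(0,2) -> caps B=1 W=0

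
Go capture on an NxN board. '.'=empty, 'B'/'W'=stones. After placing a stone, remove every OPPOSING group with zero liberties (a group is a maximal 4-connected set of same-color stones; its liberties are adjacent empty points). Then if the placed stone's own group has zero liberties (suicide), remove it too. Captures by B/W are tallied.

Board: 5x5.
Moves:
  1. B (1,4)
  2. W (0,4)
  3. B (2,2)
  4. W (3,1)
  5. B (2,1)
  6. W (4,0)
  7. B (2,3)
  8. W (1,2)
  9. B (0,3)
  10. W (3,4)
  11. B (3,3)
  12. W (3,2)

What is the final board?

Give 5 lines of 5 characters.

Move 1: B@(1,4) -> caps B=0 W=0
Move 2: W@(0,4) -> caps B=0 W=0
Move 3: B@(2,2) -> caps B=0 W=0
Move 4: W@(3,1) -> caps B=0 W=0
Move 5: B@(2,1) -> caps B=0 W=0
Move 6: W@(4,0) -> caps B=0 W=0
Move 7: B@(2,3) -> caps B=0 W=0
Move 8: W@(1,2) -> caps B=0 W=0
Move 9: B@(0,3) -> caps B=1 W=0
Move 10: W@(3,4) -> caps B=1 W=0
Move 11: B@(3,3) -> caps B=1 W=0
Move 12: W@(3,2) -> caps B=1 W=0

Answer: ...B.
..W.B
.BBB.
.WWBW
W....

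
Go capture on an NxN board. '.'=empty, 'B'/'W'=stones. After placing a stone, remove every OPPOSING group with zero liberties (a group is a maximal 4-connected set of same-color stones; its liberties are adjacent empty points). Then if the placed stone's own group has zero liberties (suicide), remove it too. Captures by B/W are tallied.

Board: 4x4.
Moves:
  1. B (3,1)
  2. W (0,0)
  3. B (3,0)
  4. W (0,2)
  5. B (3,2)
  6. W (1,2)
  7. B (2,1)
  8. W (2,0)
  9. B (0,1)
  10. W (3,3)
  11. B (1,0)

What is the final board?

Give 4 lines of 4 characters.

Answer: .BW.
B.W.
.B..
BBBW

Derivation:
Move 1: B@(3,1) -> caps B=0 W=0
Move 2: W@(0,0) -> caps B=0 W=0
Move 3: B@(3,0) -> caps B=0 W=0
Move 4: W@(0,2) -> caps B=0 W=0
Move 5: B@(3,2) -> caps B=0 W=0
Move 6: W@(1,2) -> caps B=0 W=0
Move 7: B@(2,1) -> caps B=0 W=0
Move 8: W@(2,0) -> caps B=0 W=0
Move 9: B@(0,1) -> caps B=0 W=0
Move 10: W@(3,3) -> caps B=0 W=0
Move 11: B@(1,0) -> caps B=2 W=0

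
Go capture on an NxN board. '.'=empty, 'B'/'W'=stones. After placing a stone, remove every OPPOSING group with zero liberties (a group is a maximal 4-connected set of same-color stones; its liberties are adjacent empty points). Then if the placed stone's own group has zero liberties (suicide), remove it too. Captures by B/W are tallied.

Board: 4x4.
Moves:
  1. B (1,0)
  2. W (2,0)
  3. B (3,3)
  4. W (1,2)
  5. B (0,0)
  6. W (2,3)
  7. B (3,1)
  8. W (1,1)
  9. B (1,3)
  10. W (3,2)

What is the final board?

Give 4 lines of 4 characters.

Move 1: B@(1,0) -> caps B=0 W=0
Move 2: W@(2,0) -> caps B=0 W=0
Move 3: B@(3,3) -> caps B=0 W=0
Move 4: W@(1,2) -> caps B=0 W=0
Move 5: B@(0,0) -> caps B=0 W=0
Move 6: W@(2,3) -> caps B=0 W=0
Move 7: B@(3,1) -> caps B=0 W=0
Move 8: W@(1,1) -> caps B=0 W=0
Move 9: B@(1,3) -> caps B=0 W=0
Move 10: W@(3,2) -> caps B=0 W=1

Answer: B...
BWWB
W..W
.BW.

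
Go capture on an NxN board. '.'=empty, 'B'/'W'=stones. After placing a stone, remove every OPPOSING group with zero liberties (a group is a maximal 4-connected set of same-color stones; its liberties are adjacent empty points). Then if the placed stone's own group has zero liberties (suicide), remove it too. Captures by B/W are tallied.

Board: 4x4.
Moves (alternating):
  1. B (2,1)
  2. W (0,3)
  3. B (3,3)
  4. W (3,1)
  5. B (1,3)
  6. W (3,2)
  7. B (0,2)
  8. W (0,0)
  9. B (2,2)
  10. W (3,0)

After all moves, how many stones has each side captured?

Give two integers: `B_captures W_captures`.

Move 1: B@(2,1) -> caps B=0 W=0
Move 2: W@(0,3) -> caps B=0 W=0
Move 3: B@(3,3) -> caps B=0 W=0
Move 4: W@(3,1) -> caps B=0 W=0
Move 5: B@(1,3) -> caps B=0 W=0
Move 6: W@(3,2) -> caps B=0 W=0
Move 7: B@(0,2) -> caps B=1 W=0
Move 8: W@(0,0) -> caps B=1 W=0
Move 9: B@(2,2) -> caps B=1 W=0
Move 10: W@(3,0) -> caps B=1 W=0

Answer: 1 0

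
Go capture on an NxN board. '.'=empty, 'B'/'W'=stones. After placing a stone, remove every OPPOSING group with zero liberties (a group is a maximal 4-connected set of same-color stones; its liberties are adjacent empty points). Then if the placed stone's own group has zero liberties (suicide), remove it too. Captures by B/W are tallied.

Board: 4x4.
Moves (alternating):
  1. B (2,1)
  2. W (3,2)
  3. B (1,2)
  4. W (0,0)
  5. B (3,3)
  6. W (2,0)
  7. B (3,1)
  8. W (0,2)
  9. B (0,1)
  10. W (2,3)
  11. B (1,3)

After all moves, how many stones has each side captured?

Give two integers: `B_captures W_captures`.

Move 1: B@(2,1) -> caps B=0 W=0
Move 2: W@(3,2) -> caps B=0 W=0
Move 3: B@(1,2) -> caps B=0 W=0
Move 4: W@(0,0) -> caps B=0 W=0
Move 5: B@(3,3) -> caps B=0 W=0
Move 6: W@(2,0) -> caps B=0 W=0
Move 7: B@(3,1) -> caps B=0 W=0
Move 8: W@(0,2) -> caps B=0 W=0
Move 9: B@(0,1) -> caps B=0 W=0
Move 10: W@(2,3) -> caps B=0 W=1
Move 11: B@(1,3) -> caps B=0 W=1

Answer: 0 1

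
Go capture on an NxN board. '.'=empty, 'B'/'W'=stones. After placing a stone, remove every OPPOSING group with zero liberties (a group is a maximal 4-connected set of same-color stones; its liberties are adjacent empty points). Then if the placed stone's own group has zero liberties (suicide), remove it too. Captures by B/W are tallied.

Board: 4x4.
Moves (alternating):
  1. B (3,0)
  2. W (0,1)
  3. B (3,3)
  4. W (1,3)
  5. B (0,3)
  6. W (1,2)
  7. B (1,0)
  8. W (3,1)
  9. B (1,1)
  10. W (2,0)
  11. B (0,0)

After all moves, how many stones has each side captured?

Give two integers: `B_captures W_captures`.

Move 1: B@(3,0) -> caps B=0 W=0
Move 2: W@(0,1) -> caps B=0 W=0
Move 3: B@(3,3) -> caps B=0 W=0
Move 4: W@(1,3) -> caps B=0 W=0
Move 5: B@(0,3) -> caps B=0 W=0
Move 6: W@(1,2) -> caps B=0 W=0
Move 7: B@(1,0) -> caps B=0 W=0
Move 8: W@(3,1) -> caps B=0 W=0
Move 9: B@(1,1) -> caps B=0 W=0
Move 10: W@(2,0) -> caps B=0 W=1
Move 11: B@(0,0) -> caps B=0 W=1

Answer: 0 1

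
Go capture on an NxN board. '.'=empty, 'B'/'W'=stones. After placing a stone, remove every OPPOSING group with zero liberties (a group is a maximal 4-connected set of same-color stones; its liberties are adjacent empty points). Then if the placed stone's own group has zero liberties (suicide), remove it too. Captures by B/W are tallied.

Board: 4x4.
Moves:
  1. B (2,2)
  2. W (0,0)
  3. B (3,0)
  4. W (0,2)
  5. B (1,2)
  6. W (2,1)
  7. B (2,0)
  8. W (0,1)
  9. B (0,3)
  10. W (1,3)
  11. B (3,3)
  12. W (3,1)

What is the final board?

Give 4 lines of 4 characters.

Answer: WWW.
..BW
BWB.
BW.B

Derivation:
Move 1: B@(2,2) -> caps B=0 W=0
Move 2: W@(0,0) -> caps B=0 W=0
Move 3: B@(3,0) -> caps B=0 W=0
Move 4: W@(0,2) -> caps B=0 W=0
Move 5: B@(1,2) -> caps B=0 W=0
Move 6: W@(2,1) -> caps B=0 W=0
Move 7: B@(2,0) -> caps B=0 W=0
Move 8: W@(0,1) -> caps B=0 W=0
Move 9: B@(0,3) -> caps B=0 W=0
Move 10: W@(1,3) -> caps B=0 W=1
Move 11: B@(3,3) -> caps B=0 W=1
Move 12: W@(3,1) -> caps B=0 W=1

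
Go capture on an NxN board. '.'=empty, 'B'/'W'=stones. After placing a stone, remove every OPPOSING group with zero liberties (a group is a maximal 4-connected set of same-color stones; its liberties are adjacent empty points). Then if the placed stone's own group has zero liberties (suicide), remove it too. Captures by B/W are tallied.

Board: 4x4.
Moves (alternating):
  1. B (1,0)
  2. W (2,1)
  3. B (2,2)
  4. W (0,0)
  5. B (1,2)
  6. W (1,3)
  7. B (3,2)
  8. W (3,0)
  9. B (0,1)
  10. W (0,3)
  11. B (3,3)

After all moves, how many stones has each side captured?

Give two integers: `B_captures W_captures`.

Move 1: B@(1,0) -> caps B=0 W=0
Move 2: W@(2,1) -> caps B=0 W=0
Move 3: B@(2,2) -> caps B=0 W=0
Move 4: W@(0,0) -> caps B=0 W=0
Move 5: B@(1,2) -> caps B=0 W=0
Move 6: W@(1,3) -> caps B=0 W=0
Move 7: B@(3,2) -> caps B=0 W=0
Move 8: W@(3,0) -> caps B=0 W=0
Move 9: B@(0,1) -> caps B=1 W=0
Move 10: W@(0,3) -> caps B=1 W=0
Move 11: B@(3,3) -> caps B=1 W=0

Answer: 1 0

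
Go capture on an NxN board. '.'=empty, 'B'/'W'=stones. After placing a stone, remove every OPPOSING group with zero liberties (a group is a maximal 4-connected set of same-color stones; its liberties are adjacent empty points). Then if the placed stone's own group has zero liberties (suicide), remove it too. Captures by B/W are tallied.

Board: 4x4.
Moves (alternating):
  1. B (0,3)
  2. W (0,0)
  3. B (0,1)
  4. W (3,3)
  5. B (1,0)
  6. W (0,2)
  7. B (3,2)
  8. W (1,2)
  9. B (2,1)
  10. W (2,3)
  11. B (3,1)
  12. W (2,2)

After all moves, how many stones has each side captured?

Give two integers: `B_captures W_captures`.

Answer: 1 0

Derivation:
Move 1: B@(0,3) -> caps B=0 W=0
Move 2: W@(0,0) -> caps B=0 W=0
Move 3: B@(0,1) -> caps B=0 W=0
Move 4: W@(3,3) -> caps B=0 W=0
Move 5: B@(1,0) -> caps B=1 W=0
Move 6: W@(0,2) -> caps B=1 W=0
Move 7: B@(3,2) -> caps B=1 W=0
Move 8: W@(1,2) -> caps B=1 W=0
Move 9: B@(2,1) -> caps B=1 W=0
Move 10: W@(2,3) -> caps B=1 W=0
Move 11: B@(3,1) -> caps B=1 W=0
Move 12: W@(2,2) -> caps B=1 W=0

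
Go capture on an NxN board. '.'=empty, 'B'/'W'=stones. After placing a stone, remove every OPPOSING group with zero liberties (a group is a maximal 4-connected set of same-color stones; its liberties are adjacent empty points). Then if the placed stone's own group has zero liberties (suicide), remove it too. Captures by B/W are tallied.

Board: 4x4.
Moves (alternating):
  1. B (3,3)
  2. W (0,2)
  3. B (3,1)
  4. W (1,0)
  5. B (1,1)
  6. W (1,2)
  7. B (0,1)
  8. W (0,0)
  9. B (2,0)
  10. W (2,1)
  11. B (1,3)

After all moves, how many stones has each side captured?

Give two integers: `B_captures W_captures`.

Move 1: B@(3,3) -> caps B=0 W=0
Move 2: W@(0,2) -> caps B=0 W=0
Move 3: B@(3,1) -> caps B=0 W=0
Move 4: W@(1,0) -> caps B=0 W=0
Move 5: B@(1,1) -> caps B=0 W=0
Move 6: W@(1,2) -> caps B=0 W=0
Move 7: B@(0,1) -> caps B=0 W=0
Move 8: W@(0,0) -> caps B=0 W=0
Move 9: B@(2,0) -> caps B=2 W=0
Move 10: W@(2,1) -> caps B=2 W=0
Move 11: B@(1,3) -> caps B=2 W=0

Answer: 2 0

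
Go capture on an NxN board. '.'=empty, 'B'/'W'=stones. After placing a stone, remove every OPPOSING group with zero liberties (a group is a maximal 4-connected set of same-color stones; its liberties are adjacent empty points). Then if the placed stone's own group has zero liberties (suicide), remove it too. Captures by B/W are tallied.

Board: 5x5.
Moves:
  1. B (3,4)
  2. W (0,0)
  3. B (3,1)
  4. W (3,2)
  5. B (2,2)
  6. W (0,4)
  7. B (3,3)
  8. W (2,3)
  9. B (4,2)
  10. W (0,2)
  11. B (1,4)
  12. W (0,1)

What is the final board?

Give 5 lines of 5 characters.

Answer: WWW.W
....B
..BW.
.B.BB
..B..

Derivation:
Move 1: B@(3,4) -> caps B=0 W=0
Move 2: W@(0,0) -> caps B=0 W=0
Move 3: B@(3,1) -> caps B=0 W=0
Move 4: W@(3,2) -> caps B=0 W=0
Move 5: B@(2,2) -> caps B=0 W=0
Move 6: W@(0,4) -> caps B=0 W=0
Move 7: B@(3,3) -> caps B=0 W=0
Move 8: W@(2,3) -> caps B=0 W=0
Move 9: B@(4,2) -> caps B=1 W=0
Move 10: W@(0,2) -> caps B=1 W=0
Move 11: B@(1,4) -> caps B=1 W=0
Move 12: W@(0,1) -> caps B=1 W=0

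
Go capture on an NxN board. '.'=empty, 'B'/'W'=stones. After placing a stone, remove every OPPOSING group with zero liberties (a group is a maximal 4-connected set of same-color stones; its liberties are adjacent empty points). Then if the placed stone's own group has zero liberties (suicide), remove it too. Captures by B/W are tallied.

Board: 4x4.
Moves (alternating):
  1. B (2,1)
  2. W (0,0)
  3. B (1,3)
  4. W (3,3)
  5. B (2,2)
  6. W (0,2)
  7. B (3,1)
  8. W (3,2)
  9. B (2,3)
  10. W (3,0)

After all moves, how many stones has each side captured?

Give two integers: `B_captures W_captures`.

Answer: 2 0

Derivation:
Move 1: B@(2,1) -> caps B=0 W=0
Move 2: W@(0,0) -> caps B=0 W=0
Move 3: B@(1,3) -> caps B=0 W=0
Move 4: W@(3,3) -> caps B=0 W=0
Move 5: B@(2,2) -> caps B=0 W=0
Move 6: W@(0,2) -> caps B=0 W=0
Move 7: B@(3,1) -> caps B=0 W=0
Move 8: W@(3,2) -> caps B=0 W=0
Move 9: B@(2,3) -> caps B=2 W=0
Move 10: W@(3,0) -> caps B=2 W=0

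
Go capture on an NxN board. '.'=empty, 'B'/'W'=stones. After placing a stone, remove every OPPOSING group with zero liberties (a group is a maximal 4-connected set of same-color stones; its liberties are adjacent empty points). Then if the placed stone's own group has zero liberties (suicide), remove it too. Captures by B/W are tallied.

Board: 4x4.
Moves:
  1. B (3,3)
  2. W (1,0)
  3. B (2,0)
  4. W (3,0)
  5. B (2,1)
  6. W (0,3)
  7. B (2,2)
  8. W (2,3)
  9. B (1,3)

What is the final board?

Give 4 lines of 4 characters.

Move 1: B@(3,3) -> caps B=0 W=0
Move 2: W@(1,0) -> caps B=0 W=0
Move 3: B@(2,0) -> caps B=0 W=0
Move 4: W@(3,0) -> caps B=0 W=0
Move 5: B@(2,1) -> caps B=0 W=0
Move 6: W@(0,3) -> caps B=0 W=0
Move 7: B@(2,2) -> caps B=0 W=0
Move 8: W@(2,3) -> caps B=0 W=0
Move 9: B@(1,3) -> caps B=1 W=0

Answer: ...W
W..B
BBB.
W..B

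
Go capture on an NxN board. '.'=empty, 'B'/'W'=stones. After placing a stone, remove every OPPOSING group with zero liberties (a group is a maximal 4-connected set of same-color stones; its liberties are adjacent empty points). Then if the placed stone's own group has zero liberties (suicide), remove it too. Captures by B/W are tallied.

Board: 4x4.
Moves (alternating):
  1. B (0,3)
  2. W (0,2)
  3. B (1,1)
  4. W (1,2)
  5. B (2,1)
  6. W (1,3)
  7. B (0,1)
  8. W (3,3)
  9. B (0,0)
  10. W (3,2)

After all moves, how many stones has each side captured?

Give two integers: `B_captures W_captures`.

Move 1: B@(0,3) -> caps B=0 W=0
Move 2: W@(0,2) -> caps B=0 W=0
Move 3: B@(1,1) -> caps B=0 W=0
Move 4: W@(1,2) -> caps B=0 W=0
Move 5: B@(2,1) -> caps B=0 W=0
Move 6: W@(1,3) -> caps B=0 W=1
Move 7: B@(0,1) -> caps B=0 W=1
Move 8: W@(3,3) -> caps B=0 W=1
Move 9: B@(0,0) -> caps B=0 W=1
Move 10: W@(3,2) -> caps B=0 W=1

Answer: 0 1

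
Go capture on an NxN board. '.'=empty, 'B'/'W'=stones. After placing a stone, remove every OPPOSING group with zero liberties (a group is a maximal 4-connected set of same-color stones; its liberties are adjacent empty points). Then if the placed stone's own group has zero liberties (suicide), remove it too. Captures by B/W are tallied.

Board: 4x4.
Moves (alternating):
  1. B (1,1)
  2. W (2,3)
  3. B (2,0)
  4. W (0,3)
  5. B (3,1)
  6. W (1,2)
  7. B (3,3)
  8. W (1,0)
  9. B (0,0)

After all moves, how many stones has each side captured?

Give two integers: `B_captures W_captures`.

Answer: 1 0

Derivation:
Move 1: B@(1,1) -> caps B=0 W=0
Move 2: W@(2,3) -> caps B=0 W=0
Move 3: B@(2,0) -> caps B=0 W=0
Move 4: W@(0,3) -> caps B=0 W=0
Move 5: B@(3,1) -> caps B=0 W=0
Move 6: W@(1,2) -> caps B=0 W=0
Move 7: B@(3,3) -> caps B=0 W=0
Move 8: W@(1,0) -> caps B=0 W=0
Move 9: B@(0,0) -> caps B=1 W=0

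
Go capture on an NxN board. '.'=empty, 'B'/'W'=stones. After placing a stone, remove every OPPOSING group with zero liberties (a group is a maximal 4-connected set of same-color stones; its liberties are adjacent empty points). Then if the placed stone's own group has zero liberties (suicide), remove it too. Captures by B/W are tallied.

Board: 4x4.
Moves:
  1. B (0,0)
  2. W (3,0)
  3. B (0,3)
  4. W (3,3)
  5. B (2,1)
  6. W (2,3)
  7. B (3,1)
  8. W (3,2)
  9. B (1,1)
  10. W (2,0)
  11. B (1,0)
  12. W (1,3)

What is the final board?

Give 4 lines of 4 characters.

Move 1: B@(0,0) -> caps B=0 W=0
Move 2: W@(3,0) -> caps B=0 W=0
Move 3: B@(0,3) -> caps B=0 W=0
Move 4: W@(3,3) -> caps B=0 W=0
Move 5: B@(2,1) -> caps B=0 W=0
Move 6: W@(2,3) -> caps B=0 W=0
Move 7: B@(3,1) -> caps B=0 W=0
Move 8: W@(3,2) -> caps B=0 W=0
Move 9: B@(1,1) -> caps B=0 W=0
Move 10: W@(2,0) -> caps B=0 W=0
Move 11: B@(1,0) -> caps B=2 W=0
Move 12: W@(1,3) -> caps B=2 W=0

Answer: B..B
BB.W
.B.W
.BWW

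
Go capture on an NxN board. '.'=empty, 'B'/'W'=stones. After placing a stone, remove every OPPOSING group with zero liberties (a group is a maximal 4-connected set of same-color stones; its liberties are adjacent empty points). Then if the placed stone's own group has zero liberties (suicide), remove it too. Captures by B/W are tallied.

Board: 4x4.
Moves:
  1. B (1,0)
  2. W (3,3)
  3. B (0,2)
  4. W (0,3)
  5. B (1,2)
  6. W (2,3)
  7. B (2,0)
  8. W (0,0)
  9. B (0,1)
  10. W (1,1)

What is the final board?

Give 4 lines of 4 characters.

Move 1: B@(1,0) -> caps B=0 W=0
Move 2: W@(3,3) -> caps B=0 W=0
Move 3: B@(0,2) -> caps B=0 W=0
Move 4: W@(0,3) -> caps B=0 W=0
Move 5: B@(1,2) -> caps B=0 W=0
Move 6: W@(2,3) -> caps B=0 W=0
Move 7: B@(2,0) -> caps B=0 W=0
Move 8: W@(0,0) -> caps B=0 W=0
Move 9: B@(0,1) -> caps B=1 W=0
Move 10: W@(1,1) -> caps B=1 W=0

Answer: .BBW
BWB.
B..W
...W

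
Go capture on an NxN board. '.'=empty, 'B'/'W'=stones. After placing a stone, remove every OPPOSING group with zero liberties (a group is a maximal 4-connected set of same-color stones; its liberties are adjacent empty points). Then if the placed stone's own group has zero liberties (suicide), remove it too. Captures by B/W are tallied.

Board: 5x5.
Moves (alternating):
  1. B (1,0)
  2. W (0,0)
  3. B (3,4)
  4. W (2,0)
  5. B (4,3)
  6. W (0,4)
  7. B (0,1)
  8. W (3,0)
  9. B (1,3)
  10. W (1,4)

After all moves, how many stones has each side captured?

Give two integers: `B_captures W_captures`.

Answer: 1 0

Derivation:
Move 1: B@(1,0) -> caps B=0 W=0
Move 2: W@(0,0) -> caps B=0 W=0
Move 3: B@(3,4) -> caps B=0 W=0
Move 4: W@(2,0) -> caps B=0 W=0
Move 5: B@(4,3) -> caps B=0 W=0
Move 6: W@(0,4) -> caps B=0 W=0
Move 7: B@(0,1) -> caps B=1 W=0
Move 8: W@(3,0) -> caps B=1 W=0
Move 9: B@(1,3) -> caps B=1 W=0
Move 10: W@(1,4) -> caps B=1 W=0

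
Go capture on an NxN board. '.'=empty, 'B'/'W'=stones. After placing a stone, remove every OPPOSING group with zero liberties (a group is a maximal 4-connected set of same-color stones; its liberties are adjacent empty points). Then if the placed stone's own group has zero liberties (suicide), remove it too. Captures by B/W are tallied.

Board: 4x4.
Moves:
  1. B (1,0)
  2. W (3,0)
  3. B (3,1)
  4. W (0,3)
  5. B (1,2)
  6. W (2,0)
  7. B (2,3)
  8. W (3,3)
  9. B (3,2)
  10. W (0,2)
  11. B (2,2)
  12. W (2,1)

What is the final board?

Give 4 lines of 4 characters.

Move 1: B@(1,0) -> caps B=0 W=0
Move 2: W@(3,0) -> caps B=0 W=0
Move 3: B@(3,1) -> caps B=0 W=0
Move 4: W@(0,3) -> caps B=0 W=0
Move 5: B@(1,2) -> caps B=0 W=0
Move 6: W@(2,0) -> caps B=0 W=0
Move 7: B@(2,3) -> caps B=0 W=0
Move 8: W@(3,3) -> caps B=0 W=0
Move 9: B@(3,2) -> caps B=1 W=0
Move 10: W@(0,2) -> caps B=1 W=0
Move 11: B@(2,2) -> caps B=1 W=0
Move 12: W@(2,1) -> caps B=1 W=0

Answer: ..WW
B.B.
WWBB
WBB.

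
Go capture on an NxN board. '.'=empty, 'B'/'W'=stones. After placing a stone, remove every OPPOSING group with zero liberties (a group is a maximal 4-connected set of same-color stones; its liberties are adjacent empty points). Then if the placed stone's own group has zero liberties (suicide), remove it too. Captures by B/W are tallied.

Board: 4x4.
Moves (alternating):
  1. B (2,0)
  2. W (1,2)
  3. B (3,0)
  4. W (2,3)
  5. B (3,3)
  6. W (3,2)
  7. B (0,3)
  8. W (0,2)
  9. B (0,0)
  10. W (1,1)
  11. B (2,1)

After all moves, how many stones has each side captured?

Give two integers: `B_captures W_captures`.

Answer: 0 1

Derivation:
Move 1: B@(2,0) -> caps B=0 W=0
Move 2: W@(1,2) -> caps B=0 W=0
Move 3: B@(3,0) -> caps B=0 W=0
Move 4: W@(2,3) -> caps B=0 W=0
Move 5: B@(3,3) -> caps B=0 W=0
Move 6: W@(3,2) -> caps B=0 W=1
Move 7: B@(0,3) -> caps B=0 W=1
Move 8: W@(0,2) -> caps B=0 W=1
Move 9: B@(0,0) -> caps B=0 W=1
Move 10: W@(1,1) -> caps B=0 W=1
Move 11: B@(2,1) -> caps B=0 W=1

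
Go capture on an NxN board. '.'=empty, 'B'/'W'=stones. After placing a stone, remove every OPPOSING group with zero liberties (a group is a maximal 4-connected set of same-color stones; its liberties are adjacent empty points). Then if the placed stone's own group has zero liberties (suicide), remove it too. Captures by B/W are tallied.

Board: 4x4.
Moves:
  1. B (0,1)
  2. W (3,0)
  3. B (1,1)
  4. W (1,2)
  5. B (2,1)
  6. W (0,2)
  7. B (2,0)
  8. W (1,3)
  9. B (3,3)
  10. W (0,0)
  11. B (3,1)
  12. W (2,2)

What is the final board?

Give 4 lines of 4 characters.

Answer: WBW.
.BWW
BBW.
.B.B

Derivation:
Move 1: B@(0,1) -> caps B=0 W=0
Move 2: W@(3,0) -> caps B=0 W=0
Move 3: B@(1,1) -> caps B=0 W=0
Move 4: W@(1,2) -> caps B=0 W=0
Move 5: B@(2,1) -> caps B=0 W=0
Move 6: W@(0,2) -> caps B=0 W=0
Move 7: B@(2,0) -> caps B=0 W=0
Move 8: W@(1,3) -> caps B=0 W=0
Move 9: B@(3,3) -> caps B=0 W=0
Move 10: W@(0,0) -> caps B=0 W=0
Move 11: B@(3,1) -> caps B=1 W=0
Move 12: W@(2,2) -> caps B=1 W=0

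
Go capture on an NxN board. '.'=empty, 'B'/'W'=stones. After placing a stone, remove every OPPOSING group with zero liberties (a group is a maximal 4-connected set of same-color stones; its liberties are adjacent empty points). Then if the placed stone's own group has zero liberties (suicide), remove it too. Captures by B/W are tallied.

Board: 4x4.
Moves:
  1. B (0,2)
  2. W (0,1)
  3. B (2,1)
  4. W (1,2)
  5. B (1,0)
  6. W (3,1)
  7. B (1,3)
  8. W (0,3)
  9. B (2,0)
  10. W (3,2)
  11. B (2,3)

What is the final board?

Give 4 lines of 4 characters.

Move 1: B@(0,2) -> caps B=0 W=0
Move 2: W@(0,1) -> caps B=0 W=0
Move 3: B@(2,1) -> caps B=0 W=0
Move 4: W@(1,2) -> caps B=0 W=0
Move 5: B@(1,0) -> caps B=0 W=0
Move 6: W@(3,1) -> caps B=0 W=0
Move 7: B@(1,3) -> caps B=0 W=0
Move 8: W@(0,3) -> caps B=0 W=1
Move 9: B@(2,0) -> caps B=0 W=1
Move 10: W@(3,2) -> caps B=0 W=1
Move 11: B@(2,3) -> caps B=0 W=1

Answer: .W.W
B.WB
BB.B
.WW.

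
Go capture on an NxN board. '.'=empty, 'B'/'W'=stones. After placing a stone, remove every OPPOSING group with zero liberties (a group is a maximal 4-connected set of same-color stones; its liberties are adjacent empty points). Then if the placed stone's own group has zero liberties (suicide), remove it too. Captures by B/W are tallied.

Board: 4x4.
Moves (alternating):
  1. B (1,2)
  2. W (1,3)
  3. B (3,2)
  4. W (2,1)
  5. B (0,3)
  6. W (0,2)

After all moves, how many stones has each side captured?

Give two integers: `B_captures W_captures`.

Answer: 0 1

Derivation:
Move 1: B@(1,2) -> caps B=0 W=0
Move 2: W@(1,3) -> caps B=0 W=0
Move 3: B@(3,2) -> caps B=0 W=0
Move 4: W@(2,1) -> caps B=0 W=0
Move 5: B@(0,3) -> caps B=0 W=0
Move 6: W@(0,2) -> caps B=0 W=1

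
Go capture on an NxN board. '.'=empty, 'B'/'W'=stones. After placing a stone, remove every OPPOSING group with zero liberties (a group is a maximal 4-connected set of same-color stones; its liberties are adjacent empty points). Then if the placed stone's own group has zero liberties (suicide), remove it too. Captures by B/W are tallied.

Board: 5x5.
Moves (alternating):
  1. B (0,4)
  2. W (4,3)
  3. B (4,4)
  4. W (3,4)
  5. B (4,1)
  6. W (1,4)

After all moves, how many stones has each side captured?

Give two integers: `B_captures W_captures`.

Answer: 0 1

Derivation:
Move 1: B@(0,4) -> caps B=0 W=0
Move 2: W@(4,3) -> caps B=0 W=0
Move 3: B@(4,4) -> caps B=0 W=0
Move 4: W@(3,4) -> caps B=0 W=1
Move 5: B@(4,1) -> caps B=0 W=1
Move 6: W@(1,4) -> caps B=0 W=1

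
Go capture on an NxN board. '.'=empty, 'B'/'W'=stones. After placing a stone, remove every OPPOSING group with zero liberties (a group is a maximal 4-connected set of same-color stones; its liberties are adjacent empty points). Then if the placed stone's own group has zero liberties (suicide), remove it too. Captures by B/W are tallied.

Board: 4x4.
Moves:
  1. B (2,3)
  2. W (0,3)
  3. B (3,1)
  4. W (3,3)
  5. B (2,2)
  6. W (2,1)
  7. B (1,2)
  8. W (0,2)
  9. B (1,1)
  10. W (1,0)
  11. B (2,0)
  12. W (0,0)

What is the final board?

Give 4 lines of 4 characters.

Move 1: B@(2,3) -> caps B=0 W=0
Move 2: W@(0,3) -> caps B=0 W=0
Move 3: B@(3,1) -> caps B=0 W=0
Move 4: W@(3,3) -> caps B=0 W=0
Move 5: B@(2,2) -> caps B=0 W=0
Move 6: W@(2,1) -> caps B=0 W=0
Move 7: B@(1,2) -> caps B=0 W=0
Move 8: W@(0,2) -> caps B=0 W=0
Move 9: B@(1,1) -> caps B=0 W=0
Move 10: W@(1,0) -> caps B=0 W=0
Move 11: B@(2,0) -> caps B=1 W=0
Move 12: W@(0,0) -> caps B=1 W=0

Answer: W.WW
WBB.
B.BB
.B.W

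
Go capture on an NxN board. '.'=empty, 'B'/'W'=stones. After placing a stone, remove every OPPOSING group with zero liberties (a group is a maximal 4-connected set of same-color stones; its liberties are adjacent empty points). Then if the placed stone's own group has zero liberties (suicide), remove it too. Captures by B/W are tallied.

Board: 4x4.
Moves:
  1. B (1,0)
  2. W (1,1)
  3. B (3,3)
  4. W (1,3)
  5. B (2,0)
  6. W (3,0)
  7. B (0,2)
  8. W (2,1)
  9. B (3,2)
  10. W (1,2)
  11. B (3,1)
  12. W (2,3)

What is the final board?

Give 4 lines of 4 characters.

Answer: ..B.
BWWW
BW.W
.BBB

Derivation:
Move 1: B@(1,0) -> caps B=0 W=0
Move 2: W@(1,1) -> caps B=0 W=0
Move 3: B@(3,3) -> caps B=0 W=0
Move 4: W@(1,3) -> caps B=0 W=0
Move 5: B@(2,0) -> caps B=0 W=0
Move 6: W@(3,0) -> caps B=0 W=0
Move 7: B@(0,2) -> caps B=0 W=0
Move 8: W@(2,1) -> caps B=0 W=0
Move 9: B@(3,2) -> caps B=0 W=0
Move 10: W@(1,2) -> caps B=0 W=0
Move 11: B@(3,1) -> caps B=1 W=0
Move 12: W@(2,3) -> caps B=1 W=0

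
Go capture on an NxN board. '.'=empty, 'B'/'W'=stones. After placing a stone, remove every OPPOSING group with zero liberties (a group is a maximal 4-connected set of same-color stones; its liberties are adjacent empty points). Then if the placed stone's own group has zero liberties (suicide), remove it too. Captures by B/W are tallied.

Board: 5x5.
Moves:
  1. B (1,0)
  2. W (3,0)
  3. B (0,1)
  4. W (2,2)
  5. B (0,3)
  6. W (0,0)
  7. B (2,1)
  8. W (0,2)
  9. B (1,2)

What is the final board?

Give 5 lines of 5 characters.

Answer: .B.B.
B.B..
.BW..
W....
.....

Derivation:
Move 1: B@(1,0) -> caps B=0 W=0
Move 2: W@(3,0) -> caps B=0 W=0
Move 3: B@(0,1) -> caps B=0 W=0
Move 4: W@(2,2) -> caps B=0 W=0
Move 5: B@(0,3) -> caps B=0 W=0
Move 6: W@(0,0) -> caps B=0 W=0
Move 7: B@(2,1) -> caps B=0 W=0
Move 8: W@(0,2) -> caps B=0 W=0
Move 9: B@(1,2) -> caps B=1 W=0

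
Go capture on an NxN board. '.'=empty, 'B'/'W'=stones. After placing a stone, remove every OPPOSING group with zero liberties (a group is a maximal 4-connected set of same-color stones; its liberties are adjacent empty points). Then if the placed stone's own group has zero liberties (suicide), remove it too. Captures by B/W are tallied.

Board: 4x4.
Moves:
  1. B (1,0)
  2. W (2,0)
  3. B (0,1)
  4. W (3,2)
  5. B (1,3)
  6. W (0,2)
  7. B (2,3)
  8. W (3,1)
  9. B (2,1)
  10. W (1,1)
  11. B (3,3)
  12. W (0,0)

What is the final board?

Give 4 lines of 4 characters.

Answer: W.W.
.W.B
WB.B
.WWB

Derivation:
Move 1: B@(1,0) -> caps B=0 W=0
Move 2: W@(2,0) -> caps B=0 W=0
Move 3: B@(0,1) -> caps B=0 W=0
Move 4: W@(3,2) -> caps B=0 W=0
Move 5: B@(1,3) -> caps B=0 W=0
Move 6: W@(0,2) -> caps B=0 W=0
Move 7: B@(2,3) -> caps B=0 W=0
Move 8: W@(3,1) -> caps B=0 W=0
Move 9: B@(2,1) -> caps B=0 W=0
Move 10: W@(1,1) -> caps B=0 W=0
Move 11: B@(3,3) -> caps B=0 W=0
Move 12: W@(0,0) -> caps B=0 W=2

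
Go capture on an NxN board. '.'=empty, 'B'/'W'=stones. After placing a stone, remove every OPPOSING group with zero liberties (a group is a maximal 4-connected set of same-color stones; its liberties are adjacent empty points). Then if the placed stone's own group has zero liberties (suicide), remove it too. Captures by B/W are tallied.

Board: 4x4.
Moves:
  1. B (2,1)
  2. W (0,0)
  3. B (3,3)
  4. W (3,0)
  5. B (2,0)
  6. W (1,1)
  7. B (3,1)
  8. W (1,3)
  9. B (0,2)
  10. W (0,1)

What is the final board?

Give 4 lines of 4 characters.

Answer: WWB.
.W.W
BB..
.B.B

Derivation:
Move 1: B@(2,1) -> caps B=0 W=0
Move 2: W@(0,0) -> caps B=0 W=0
Move 3: B@(3,3) -> caps B=0 W=0
Move 4: W@(3,0) -> caps B=0 W=0
Move 5: B@(2,0) -> caps B=0 W=0
Move 6: W@(1,1) -> caps B=0 W=0
Move 7: B@(3,1) -> caps B=1 W=0
Move 8: W@(1,3) -> caps B=1 W=0
Move 9: B@(0,2) -> caps B=1 W=0
Move 10: W@(0,1) -> caps B=1 W=0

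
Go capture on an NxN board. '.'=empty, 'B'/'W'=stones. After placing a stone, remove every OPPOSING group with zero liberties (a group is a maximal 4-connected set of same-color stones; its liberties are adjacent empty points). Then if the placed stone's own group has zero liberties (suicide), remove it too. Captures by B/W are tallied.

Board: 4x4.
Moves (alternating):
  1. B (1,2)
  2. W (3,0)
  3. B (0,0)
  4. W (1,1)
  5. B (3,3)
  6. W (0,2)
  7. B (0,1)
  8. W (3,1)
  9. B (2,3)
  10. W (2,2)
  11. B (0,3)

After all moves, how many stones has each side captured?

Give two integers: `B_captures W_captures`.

Answer: 1 0

Derivation:
Move 1: B@(1,2) -> caps B=0 W=0
Move 2: W@(3,0) -> caps B=0 W=0
Move 3: B@(0,0) -> caps B=0 W=0
Move 4: W@(1,1) -> caps B=0 W=0
Move 5: B@(3,3) -> caps B=0 W=0
Move 6: W@(0,2) -> caps B=0 W=0
Move 7: B@(0,1) -> caps B=0 W=0
Move 8: W@(3,1) -> caps B=0 W=0
Move 9: B@(2,3) -> caps B=0 W=0
Move 10: W@(2,2) -> caps B=0 W=0
Move 11: B@(0,3) -> caps B=1 W=0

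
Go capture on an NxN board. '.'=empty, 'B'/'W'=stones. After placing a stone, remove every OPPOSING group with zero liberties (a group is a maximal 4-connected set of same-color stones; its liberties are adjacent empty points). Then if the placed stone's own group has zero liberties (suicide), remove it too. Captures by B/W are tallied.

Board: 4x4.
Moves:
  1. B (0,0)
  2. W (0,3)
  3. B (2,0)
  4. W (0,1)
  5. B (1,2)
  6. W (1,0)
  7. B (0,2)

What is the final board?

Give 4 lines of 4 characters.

Move 1: B@(0,0) -> caps B=0 W=0
Move 2: W@(0,3) -> caps B=0 W=0
Move 3: B@(2,0) -> caps B=0 W=0
Move 4: W@(0,1) -> caps B=0 W=0
Move 5: B@(1,2) -> caps B=0 W=0
Move 6: W@(1,0) -> caps B=0 W=1
Move 7: B@(0,2) -> caps B=0 W=1

Answer: .WBW
W.B.
B...
....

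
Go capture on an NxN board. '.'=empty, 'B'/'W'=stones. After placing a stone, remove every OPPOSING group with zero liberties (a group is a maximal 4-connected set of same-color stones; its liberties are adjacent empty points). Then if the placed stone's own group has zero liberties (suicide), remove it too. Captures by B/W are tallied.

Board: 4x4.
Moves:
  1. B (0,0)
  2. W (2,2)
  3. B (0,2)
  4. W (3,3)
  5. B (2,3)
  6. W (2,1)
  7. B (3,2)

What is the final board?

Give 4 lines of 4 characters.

Answer: B.B.
....
.WWB
..B.

Derivation:
Move 1: B@(0,0) -> caps B=0 W=0
Move 2: W@(2,2) -> caps B=0 W=0
Move 3: B@(0,2) -> caps B=0 W=0
Move 4: W@(3,3) -> caps B=0 W=0
Move 5: B@(2,3) -> caps B=0 W=0
Move 6: W@(2,1) -> caps B=0 W=0
Move 7: B@(3,2) -> caps B=1 W=0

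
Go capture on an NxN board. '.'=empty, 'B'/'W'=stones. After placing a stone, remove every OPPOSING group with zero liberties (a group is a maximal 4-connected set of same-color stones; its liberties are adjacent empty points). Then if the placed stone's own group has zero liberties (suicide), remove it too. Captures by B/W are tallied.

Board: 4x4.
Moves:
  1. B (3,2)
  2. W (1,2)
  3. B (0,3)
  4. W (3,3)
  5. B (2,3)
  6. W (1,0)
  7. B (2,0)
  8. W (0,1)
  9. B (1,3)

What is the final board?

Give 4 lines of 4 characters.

Move 1: B@(3,2) -> caps B=0 W=0
Move 2: W@(1,2) -> caps B=0 W=0
Move 3: B@(0,3) -> caps B=0 W=0
Move 4: W@(3,3) -> caps B=0 W=0
Move 5: B@(2,3) -> caps B=1 W=0
Move 6: W@(1,0) -> caps B=1 W=0
Move 7: B@(2,0) -> caps B=1 W=0
Move 8: W@(0,1) -> caps B=1 W=0
Move 9: B@(1,3) -> caps B=1 W=0

Answer: .W.B
W.WB
B..B
..B.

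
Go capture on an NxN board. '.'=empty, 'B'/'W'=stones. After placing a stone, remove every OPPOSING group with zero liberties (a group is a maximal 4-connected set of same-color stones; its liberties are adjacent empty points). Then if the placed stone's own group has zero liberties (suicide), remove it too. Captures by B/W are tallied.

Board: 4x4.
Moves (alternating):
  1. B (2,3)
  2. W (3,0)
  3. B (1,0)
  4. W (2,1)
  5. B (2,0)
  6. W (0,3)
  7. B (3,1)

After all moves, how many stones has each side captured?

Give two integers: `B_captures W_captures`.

Answer: 1 0

Derivation:
Move 1: B@(2,3) -> caps B=0 W=0
Move 2: W@(3,0) -> caps B=0 W=0
Move 3: B@(1,0) -> caps B=0 W=0
Move 4: W@(2,1) -> caps B=0 W=0
Move 5: B@(2,0) -> caps B=0 W=0
Move 6: W@(0,3) -> caps B=0 W=0
Move 7: B@(3,1) -> caps B=1 W=0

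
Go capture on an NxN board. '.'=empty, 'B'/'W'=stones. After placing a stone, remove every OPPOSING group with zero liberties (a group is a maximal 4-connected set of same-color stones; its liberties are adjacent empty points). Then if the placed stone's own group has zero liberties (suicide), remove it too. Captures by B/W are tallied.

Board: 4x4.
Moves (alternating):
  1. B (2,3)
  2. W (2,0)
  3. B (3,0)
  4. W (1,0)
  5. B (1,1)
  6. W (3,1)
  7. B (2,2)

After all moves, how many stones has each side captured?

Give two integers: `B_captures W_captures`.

Answer: 0 1

Derivation:
Move 1: B@(2,3) -> caps B=0 W=0
Move 2: W@(2,0) -> caps B=0 W=0
Move 3: B@(3,0) -> caps B=0 W=0
Move 4: W@(1,0) -> caps B=0 W=0
Move 5: B@(1,1) -> caps B=0 W=0
Move 6: W@(3,1) -> caps B=0 W=1
Move 7: B@(2,2) -> caps B=0 W=1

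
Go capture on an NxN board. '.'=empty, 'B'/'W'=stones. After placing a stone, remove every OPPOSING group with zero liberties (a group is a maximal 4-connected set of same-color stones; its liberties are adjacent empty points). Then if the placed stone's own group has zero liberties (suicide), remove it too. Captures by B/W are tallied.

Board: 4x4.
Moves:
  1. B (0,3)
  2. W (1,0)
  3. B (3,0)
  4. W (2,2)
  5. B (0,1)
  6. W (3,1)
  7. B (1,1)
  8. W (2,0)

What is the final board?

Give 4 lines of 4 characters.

Move 1: B@(0,3) -> caps B=0 W=0
Move 2: W@(1,0) -> caps B=0 W=0
Move 3: B@(3,0) -> caps B=0 W=0
Move 4: W@(2,2) -> caps B=0 W=0
Move 5: B@(0,1) -> caps B=0 W=0
Move 6: W@(3,1) -> caps B=0 W=0
Move 7: B@(1,1) -> caps B=0 W=0
Move 8: W@(2,0) -> caps B=0 W=1

Answer: .B.B
WB..
W.W.
.W..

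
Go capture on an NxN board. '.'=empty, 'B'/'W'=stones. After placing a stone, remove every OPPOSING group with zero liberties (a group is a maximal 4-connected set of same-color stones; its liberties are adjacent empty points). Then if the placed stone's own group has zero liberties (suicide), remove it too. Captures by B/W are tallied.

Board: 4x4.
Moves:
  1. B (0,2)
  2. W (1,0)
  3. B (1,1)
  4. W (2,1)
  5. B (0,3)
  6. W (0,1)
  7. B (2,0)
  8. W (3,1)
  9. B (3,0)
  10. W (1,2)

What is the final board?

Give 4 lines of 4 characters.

Move 1: B@(0,2) -> caps B=0 W=0
Move 2: W@(1,0) -> caps B=0 W=0
Move 3: B@(1,1) -> caps B=0 W=0
Move 4: W@(2,1) -> caps B=0 W=0
Move 5: B@(0,3) -> caps B=0 W=0
Move 6: W@(0,1) -> caps B=0 W=0
Move 7: B@(2,0) -> caps B=0 W=0
Move 8: W@(3,1) -> caps B=0 W=0
Move 9: B@(3,0) -> caps B=0 W=0
Move 10: W@(1,2) -> caps B=0 W=1

Answer: .WBB
W.W.
.W..
.W..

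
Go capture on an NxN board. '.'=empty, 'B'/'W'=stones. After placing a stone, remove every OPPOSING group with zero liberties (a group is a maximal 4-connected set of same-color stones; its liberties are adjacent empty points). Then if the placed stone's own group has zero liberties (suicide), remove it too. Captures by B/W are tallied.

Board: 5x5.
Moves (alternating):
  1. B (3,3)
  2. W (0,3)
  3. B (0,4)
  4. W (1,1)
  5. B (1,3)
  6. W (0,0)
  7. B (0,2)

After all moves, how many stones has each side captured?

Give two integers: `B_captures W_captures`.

Answer: 1 0

Derivation:
Move 1: B@(3,3) -> caps B=0 W=0
Move 2: W@(0,3) -> caps B=0 W=0
Move 3: B@(0,4) -> caps B=0 W=0
Move 4: W@(1,1) -> caps B=0 W=0
Move 5: B@(1,3) -> caps B=0 W=0
Move 6: W@(0,0) -> caps B=0 W=0
Move 7: B@(0,2) -> caps B=1 W=0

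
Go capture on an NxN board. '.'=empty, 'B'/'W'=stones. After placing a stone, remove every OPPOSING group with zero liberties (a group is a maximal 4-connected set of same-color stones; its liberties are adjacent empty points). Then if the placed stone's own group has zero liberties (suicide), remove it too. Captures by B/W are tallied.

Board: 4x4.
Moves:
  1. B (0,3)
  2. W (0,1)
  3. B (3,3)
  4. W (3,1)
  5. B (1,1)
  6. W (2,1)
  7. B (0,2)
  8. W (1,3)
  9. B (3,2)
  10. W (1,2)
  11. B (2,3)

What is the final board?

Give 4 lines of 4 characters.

Move 1: B@(0,3) -> caps B=0 W=0
Move 2: W@(0,1) -> caps B=0 W=0
Move 3: B@(3,3) -> caps B=0 W=0
Move 4: W@(3,1) -> caps B=0 W=0
Move 5: B@(1,1) -> caps B=0 W=0
Move 6: W@(2,1) -> caps B=0 W=0
Move 7: B@(0,2) -> caps B=0 W=0
Move 8: W@(1,3) -> caps B=0 W=0
Move 9: B@(3,2) -> caps B=0 W=0
Move 10: W@(1,2) -> caps B=0 W=2
Move 11: B@(2,3) -> caps B=0 W=2

Answer: .W..
.BWW
.W.B
.WBB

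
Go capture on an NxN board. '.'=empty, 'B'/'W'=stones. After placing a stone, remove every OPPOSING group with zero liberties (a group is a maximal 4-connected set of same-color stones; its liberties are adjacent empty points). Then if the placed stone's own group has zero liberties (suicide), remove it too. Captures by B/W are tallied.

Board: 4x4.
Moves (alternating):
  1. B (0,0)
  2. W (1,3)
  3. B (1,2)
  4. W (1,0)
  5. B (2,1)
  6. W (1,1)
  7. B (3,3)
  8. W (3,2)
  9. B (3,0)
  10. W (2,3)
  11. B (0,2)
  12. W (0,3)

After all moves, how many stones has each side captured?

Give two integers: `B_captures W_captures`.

Move 1: B@(0,0) -> caps B=0 W=0
Move 2: W@(1,3) -> caps B=0 W=0
Move 3: B@(1,2) -> caps B=0 W=0
Move 4: W@(1,0) -> caps B=0 W=0
Move 5: B@(2,1) -> caps B=0 W=0
Move 6: W@(1,1) -> caps B=0 W=0
Move 7: B@(3,3) -> caps B=0 W=0
Move 8: W@(3,2) -> caps B=0 W=0
Move 9: B@(3,0) -> caps B=0 W=0
Move 10: W@(2,3) -> caps B=0 W=1
Move 11: B@(0,2) -> caps B=0 W=1
Move 12: W@(0,3) -> caps B=0 W=1

Answer: 0 1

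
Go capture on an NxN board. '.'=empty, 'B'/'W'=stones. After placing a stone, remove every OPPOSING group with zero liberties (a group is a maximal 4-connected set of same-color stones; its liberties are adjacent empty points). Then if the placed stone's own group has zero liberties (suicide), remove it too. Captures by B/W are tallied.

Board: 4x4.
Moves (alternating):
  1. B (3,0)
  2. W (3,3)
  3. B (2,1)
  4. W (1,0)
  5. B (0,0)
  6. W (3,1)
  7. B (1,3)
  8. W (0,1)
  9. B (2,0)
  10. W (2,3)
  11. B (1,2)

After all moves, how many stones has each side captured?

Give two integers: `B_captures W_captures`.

Answer: 0 1

Derivation:
Move 1: B@(3,0) -> caps B=0 W=0
Move 2: W@(3,3) -> caps B=0 W=0
Move 3: B@(2,1) -> caps B=0 W=0
Move 4: W@(1,0) -> caps B=0 W=0
Move 5: B@(0,0) -> caps B=0 W=0
Move 6: W@(3,1) -> caps B=0 W=0
Move 7: B@(1,3) -> caps B=0 W=0
Move 8: W@(0,1) -> caps B=0 W=1
Move 9: B@(2,0) -> caps B=0 W=1
Move 10: W@(2,3) -> caps B=0 W=1
Move 11: B@(1,2) -> caps B=0 W=1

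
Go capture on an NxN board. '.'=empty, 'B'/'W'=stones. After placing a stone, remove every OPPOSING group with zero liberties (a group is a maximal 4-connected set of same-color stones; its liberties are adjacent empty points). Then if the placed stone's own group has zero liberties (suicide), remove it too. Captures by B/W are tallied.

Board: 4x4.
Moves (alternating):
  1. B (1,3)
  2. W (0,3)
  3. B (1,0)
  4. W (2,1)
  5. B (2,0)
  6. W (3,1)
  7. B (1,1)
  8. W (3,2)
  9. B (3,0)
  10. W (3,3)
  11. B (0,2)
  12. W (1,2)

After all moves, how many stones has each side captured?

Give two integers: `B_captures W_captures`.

Answer: 1 0

Derivation:
Move 1: B@(1,3) -> caps B=0 W=0
Move 2: W@(0,3) -> caps B=0 W=0
Move 3: B@(1,0) -> caps B=0 W=0
Move 4: W@(2,1) -> caps B=0 W=0
Move 5: B@(2,0) -> caps B=0 W=0
Move 6: W@(3,1) -> caps B=0 W=0
Move 7: B@(1,1) -> caps B=0 W=0
Move 8: W@(3,2) -> caps B=0 W=0
Move 9: B@(3,0) -> caps B=0 W=0
Move 10: W@(3,3) -> caps B=0 W=0
Move 11: B@(0,2) -> caps B=1 W=0
Move 12: W@(1,2) -> caps B=1 W=0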